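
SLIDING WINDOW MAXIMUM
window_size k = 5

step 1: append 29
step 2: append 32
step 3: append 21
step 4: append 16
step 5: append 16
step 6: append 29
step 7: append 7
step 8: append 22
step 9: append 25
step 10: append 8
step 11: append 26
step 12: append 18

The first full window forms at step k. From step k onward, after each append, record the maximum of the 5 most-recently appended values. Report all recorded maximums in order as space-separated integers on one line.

step 1: append 29 -> window=[29] (not full yet)
step 2: append 32 -> window=[29, 32] (not full yet)
step 3: append 21 -> window=[29, 32, 21] (not full yet)
step 4: append 16 -> window=[29, 32, 21, 16] (not full yet)
step 5: append 16 -> window=[29, 32, 21, 16, 16] -> max=32
step 6: append 29 -> window=[32, 21, 16, 16, 29] -> max=32
step 7: append 7 -> window=[21, 16, 16, 29, 7] -> max=29
step 8: append 22 -> window=[16, 16, 29, 7, 22] -> max=29
step 9: append 25 -> window=[16, 29, 7, 22, 25] -> max=29
step 10: append 8 -> window=[29, 7, 22, 25, 8] -> max=29
step 11: append 26 -> window=[7, 22, 25, 8, 26] -> max=26
step 12: append 18 -> window=[22, 25, 8, 26, 18] -> max=26

Answer: 32 32 29 29 29 29 26 26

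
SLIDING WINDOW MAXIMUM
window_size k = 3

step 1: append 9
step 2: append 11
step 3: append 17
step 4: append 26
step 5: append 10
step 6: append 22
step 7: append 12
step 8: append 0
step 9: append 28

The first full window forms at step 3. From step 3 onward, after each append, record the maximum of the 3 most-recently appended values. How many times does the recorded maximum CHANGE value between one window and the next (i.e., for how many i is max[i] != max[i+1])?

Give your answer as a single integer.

step 1: append 9 -> window=[9] (not full yet)
step 2: append 11 -> window=[9, 11] (not full yet)
step 3: append 17 -> window=[9, 11, 17] -> max=17
step 4: append 26 -> window=[11, 17, 26] -> max=26
step 5: append 10 -> window=[17, 26, 10] -> max=26
step 6: append 22 -> window=[26, 10, 22] -> max=26
step 7: append 12 -> window=[10, 22, 12] -> max=22
step 8: append 0 -> window=[22, 12, 0] -> max=22
step 9: append 28 -> window=[12, 0, 28] -> max=28
Recorded maximums: 17 26 26 26 22 22 28
Changes between consecutive maximums: 3

Answer: 3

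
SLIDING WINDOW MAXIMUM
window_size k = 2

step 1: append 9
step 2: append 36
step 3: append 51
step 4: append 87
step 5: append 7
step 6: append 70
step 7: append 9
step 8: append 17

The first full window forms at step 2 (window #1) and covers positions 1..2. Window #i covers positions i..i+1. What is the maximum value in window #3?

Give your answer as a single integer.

Answer: 87

Derivation:
step 1: append 9 -> window=[9] (not full yet)
step 2: append 36 -> window=[9, 36] -> max=36
step 3: append 51 -> window=[36, 51] -> max=51
step 4: append 87 -> window=[51, 87] -> max=87
Window #3 max = 87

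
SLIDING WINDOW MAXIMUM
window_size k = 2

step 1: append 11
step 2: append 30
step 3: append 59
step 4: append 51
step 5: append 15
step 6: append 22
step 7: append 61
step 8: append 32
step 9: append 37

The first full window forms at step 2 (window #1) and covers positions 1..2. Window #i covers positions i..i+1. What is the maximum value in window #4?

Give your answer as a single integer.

Answer: 51

Derivation:
step 1: append 11 -> window=[11] (not full yet)
step 2: append 30 -> window=[11, 30] -> max=30
step 3: append 59 -> window=[30, 59] -> max=59
step 4: append 51 -> window=[59, 51] -> max=59
step 5: append 15 -> window=[51, 15] -> max=51
Window #4 max = 51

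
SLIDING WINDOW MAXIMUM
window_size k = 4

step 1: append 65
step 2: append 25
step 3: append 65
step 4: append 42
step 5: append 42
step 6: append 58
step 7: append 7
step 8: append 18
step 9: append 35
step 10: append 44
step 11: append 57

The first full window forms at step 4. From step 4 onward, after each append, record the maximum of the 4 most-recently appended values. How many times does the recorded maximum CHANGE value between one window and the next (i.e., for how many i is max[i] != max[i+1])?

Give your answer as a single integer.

Answer: 3

Derivation:
step 1: append 65 -> window=[65] (not full yet)
step 2: append 25 -> window=[65, 25] (not full yet)
step 3: append 65 -> window=[65, 25, 65] (not full yet)
step 4: append 42 -> window=[65, 25, 65, 42] -> max=65
step 5: append 42 -> window=[25, 65, 42, 42] -> max=65
step 6: append 58 -> window=[65, 42, 42, 58] -> max=65
step 7: append 7 -> window=[42, 42, 58, 7] -> max=58
step 8: append 18 -> window=[42, 58, 7, 18] -> max=58
step 9: append 35 -> window=[58, 7, 18, 35] -> max=58
step 10: append 44 -> window=[7, 18, 35, 44] -> max=44
step 11: append 57 -> window=[18, 35, 44, 57] -> max=57
Recorded maximums: 65 65 65 58 58 58 44 57
Changes between consecutive maximums: 3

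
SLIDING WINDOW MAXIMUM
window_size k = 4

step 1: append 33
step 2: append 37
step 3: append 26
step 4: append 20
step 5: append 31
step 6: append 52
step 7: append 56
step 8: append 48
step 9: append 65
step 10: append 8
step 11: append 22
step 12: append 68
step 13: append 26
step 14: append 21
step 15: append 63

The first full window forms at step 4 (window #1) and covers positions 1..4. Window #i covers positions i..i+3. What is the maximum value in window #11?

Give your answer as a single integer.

Answer: 68

Derivation:
step 1: append 33 -> window=[33] (not full yet)
step 2: append 37 -> window=[33, 37] (not full yet)
step 3: append 26 -> window=[33, 37, 26] (not full yet)
step 4: append 20 -> window=[33, 37, 26, 20] -> max=37
step 5: append 31 -> window=[37, 26, 20, 31] -> max=37
step 6: append 52 -> window=[26, 20, 31, 52] -> max=52
step 7: append 56 -> window=[20, 31, 52, 56] -> max=56
step 8: append 48 -> window=[31, 52, 56, 48] -> max=56
step 9: append 65 -> window=[52, 56, 48, 65] -> max=65
step 10: append 8 -> window=[56, 48, 65, 8] -> max=65
step 11: append 22 -> window=[48, 65, 8, 22] -> max=65
step 12: append 68 -> window=[65, 8, 22, 68] -> max=68
step 13: append 26 -> window=[8, 22, 68, 26] -> max=68
step 14: append 21 -> window=[22, 68, 26, 21] -> max=68
Window #11 max = 68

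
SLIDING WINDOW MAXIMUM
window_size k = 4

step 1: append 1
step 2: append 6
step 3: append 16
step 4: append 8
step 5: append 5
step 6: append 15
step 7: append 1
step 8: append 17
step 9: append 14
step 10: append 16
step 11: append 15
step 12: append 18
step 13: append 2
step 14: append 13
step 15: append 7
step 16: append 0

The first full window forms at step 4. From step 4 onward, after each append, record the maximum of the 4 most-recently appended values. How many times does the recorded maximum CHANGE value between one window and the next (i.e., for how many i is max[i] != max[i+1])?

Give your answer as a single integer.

step 1: append 1 -> window=[1] (not full yet)
step 2: append 6 -> window=[1, 6] (not full yet)
step 3: append 16 -> window=[1, 6, 16] (not full yet)
step 4: append 8 -> window=[1, 6, 16, 8] -> max=16
step 5: append 5 -> window=[6, 16, 8, 5] -> max=16
step 6: append 15 -> window=[16, 8, 5, 15] -> max=16
step 7: append 1 -> window=[8, 5, 15, 1] -> max=15
step 8: append 17 -> window=[5, 15, 1, 17] -> max=17
step 9: append 14 -> window=[15, 1, 17, 14] -> max=17
step 10: append 16 -> window=[1, 17, 14, 16] -> max=17
step 11: append 15 -> window=[17, 14, 16, 15] -> max=17
step 12: append 18 -> window=[14, 16, 15, 18] -> max=18
step 13: append 2 -> window=[16, 15, 18, 2] -> max=18
step 14: append 13 -> window=[15, 18, 2, 13] -> max=18
step 15: append 7 -> window=[18, 2, 13, 7] -> max=18
step 16: append 0 -> window=[2, 13, 7, 0] -> max=13
Recorded maximums: 16 16 16 15 17 17 17 17 18 18 18 18 13
Changes between consecutive maximums: 4

Answer: 4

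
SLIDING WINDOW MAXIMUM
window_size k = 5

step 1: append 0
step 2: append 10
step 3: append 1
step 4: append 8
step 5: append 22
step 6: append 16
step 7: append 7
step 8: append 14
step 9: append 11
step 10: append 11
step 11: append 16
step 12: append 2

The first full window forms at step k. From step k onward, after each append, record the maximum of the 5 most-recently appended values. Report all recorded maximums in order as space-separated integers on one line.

Answer: 22 22 22 22 22 16 16 16

Derivation:
step 1: append 0 -> window=[0] (not full yet)
step 2: append 10 -> window=[0, 10] (not full yet)
step 3: append 1 -> window=[0, 10, 1] (not full yet)
step 4: append 8 -> window=[0, 10, 1, 8] (not full yet)
step 5: append 22 -> window=[0, 10, 1, 8, 22] -> max=22
step 6: append 16 -> window=[10, 1, 8, 22, 16] -> max=22
step 7: append 7 -> window=[1, 8, 22, 16, 7] -> max=22
step 8: append 14 -> window=[8, 22, 16, 7, 14] -> max=22
step 9: append 11 -> window=[22, 16, 7, 14, 11] -> max=22
step 10: append 11 -> window=[16, 7, 14, 11, 11] -> max=16
step 11: append 16 -> window=[7, 14, 11, 11, 16] -> max=16
step 12: append 2 -> window=[14, 11, 11, 16, 2] -> max=16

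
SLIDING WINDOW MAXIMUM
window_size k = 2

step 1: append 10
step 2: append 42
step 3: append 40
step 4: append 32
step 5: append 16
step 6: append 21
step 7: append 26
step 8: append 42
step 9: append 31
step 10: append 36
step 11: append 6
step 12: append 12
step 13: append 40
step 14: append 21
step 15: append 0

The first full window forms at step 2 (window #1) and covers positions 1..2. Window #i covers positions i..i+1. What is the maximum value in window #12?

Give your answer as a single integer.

step 1: append 10 -> window=[10] (not full yet)
step 2: append 42 -> window=[10, 42] -> max=42
step 3: append 40 -> window=[42, 40] -> max=42
step 4: append 32 -> window=[40, 32] -> max=40
step 5: append 16 -> window=[32, 16] -> max=32
step 6: append 21 -> window=[16, 21] -> max=21
step 7: append 26 -> window=[21, 26] -> max=26
step 8: append 42 -> window=[26, 42] -> max=42
step 9: append 31 -> window=[42, 31] -> max=42
step 10: append 36 -> window=[31, 36] -> max=36
step 11: append 6 -> window=[36, 6] -> max=36
step 12: append 12 -> window=[6, 12] -> max=12
step 13: append 40 -> window=[12, 40] -> max=40
Window #12 max = 40

Answer: 40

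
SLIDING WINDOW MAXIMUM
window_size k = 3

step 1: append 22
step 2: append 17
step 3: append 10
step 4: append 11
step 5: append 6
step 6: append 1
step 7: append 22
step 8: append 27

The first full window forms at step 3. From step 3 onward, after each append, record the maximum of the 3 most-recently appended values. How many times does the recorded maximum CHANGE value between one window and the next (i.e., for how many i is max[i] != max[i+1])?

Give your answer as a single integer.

Answer: 4

Derivation:
step 1: append 22 -> window=[22] (not full yet)
step 2: append 17 -> window=[22, 17] (not full yet)
step 3: append 10 -> window=[22, 17, 10] -> max=22
step 4: append 11 -> window=[17, 10, 11] -> max=17
step 5: append 6 -> window=[10, 11, 6] -> max=11
step 6: append 1 -> window=[11, 6, 1] -> max=11
step 7: append 22 -> window=[6, 1, 22] -> max=22
step 8: append 27 -> window=[1, 22, 27] -> max=27
Recorded maximums: 22 17 11 11 22 27
Changes between consecutive maximums: 4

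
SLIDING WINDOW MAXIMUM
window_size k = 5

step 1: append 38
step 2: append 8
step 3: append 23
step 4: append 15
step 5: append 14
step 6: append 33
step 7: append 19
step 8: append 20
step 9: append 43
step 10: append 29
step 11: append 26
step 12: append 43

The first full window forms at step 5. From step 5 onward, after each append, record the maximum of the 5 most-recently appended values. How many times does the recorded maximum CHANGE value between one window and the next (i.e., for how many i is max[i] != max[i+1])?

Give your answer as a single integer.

step 1: append 38 -> window=[38] (not full yet)
step 2: append 8 -> window=[38, 8] (not full yet)
step 3: append 23 -> window=[38, 8, 23] (not full yet)
step 4: append 15 -> window=[38, 8, 23, 15] (not full yet)
step 5: append 14 -> window=[38, 8, 23, 15, 14] -> max=38
step 6: append 33 -> window=[8, 23, 15, 14, 33] -> max=33
step 7: append 19 -> window=[23, 15, 14, 33, 19] -> max=33
step 8: append 20 -> window=[15, 14, 33, 19, 20] -> max=33
step 9: append 43 -> window=[14, 33, 19, 20, 43] -> max=43
step 10: append 29 -> window=[33, 19, 20, 43, 29] -> max=43
step 11: append 26 -> window=[19, 20, 43, 29, 26] -> max=43
step 12: append 43 -> window=[20, 43, 29, 26, 43] -> max=43
Recorded maximums: 38 33 33 33 43 43 43 43
Changes between consecutive maximums: 2

Answer: 2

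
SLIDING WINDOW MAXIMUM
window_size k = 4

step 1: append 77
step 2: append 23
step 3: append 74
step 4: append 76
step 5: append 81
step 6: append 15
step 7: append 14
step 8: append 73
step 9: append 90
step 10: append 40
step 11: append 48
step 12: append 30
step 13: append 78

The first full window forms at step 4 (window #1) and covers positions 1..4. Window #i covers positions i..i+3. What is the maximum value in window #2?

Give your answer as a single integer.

step 1: append 77 -> window=[77] (not full yet)
step 2: append 23 -> window=[77, 23] (not full yet)
step 3: append 74 -> window=[77, 23, 74] (not full yet)
step 4: append 76 -> window=[77, 23, 74, 76] -> max=77
step 5: append 81 -> window=[23, 74, 76, 81] -> max=81
Window #2 max = 81

Answer: 81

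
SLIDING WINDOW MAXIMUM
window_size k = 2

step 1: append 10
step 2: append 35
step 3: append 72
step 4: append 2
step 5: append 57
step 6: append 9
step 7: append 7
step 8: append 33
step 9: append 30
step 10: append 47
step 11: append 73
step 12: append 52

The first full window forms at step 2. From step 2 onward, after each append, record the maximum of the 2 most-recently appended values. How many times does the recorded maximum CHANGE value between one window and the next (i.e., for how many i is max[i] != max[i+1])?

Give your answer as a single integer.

step 1: append 10 -> window=[10] (not full yet)
step 2: append 35 -> window=[10, 35] -> max=35
step 3: append 72 -> window=[35, 72] -> max=72
step 4: append 2 -> window=[72, 2] -> max=72
step 5: append 57 -> window=[2, 57] -> max=57
step 6: append 9 -> window=[57, 9] -> max=57
step 7: append 7 -> window=[9, 7] -> max=9
step 8: append 33 -> window=[7, 33] -> max=33
step 9: append 30 -> window=[33, 30] -> max=33
step 10: append 47 -> window=[30, 47] -> max=47
step 11: append 73 -> window=[47, 73] -> max=73
step 12: append 52 -> window=[73, 52] -> max=73
Recorded maximums: 35 72 72 57 57 9 33 33 47 73 73
Changes between consecutive maximums: 6

Answer: 6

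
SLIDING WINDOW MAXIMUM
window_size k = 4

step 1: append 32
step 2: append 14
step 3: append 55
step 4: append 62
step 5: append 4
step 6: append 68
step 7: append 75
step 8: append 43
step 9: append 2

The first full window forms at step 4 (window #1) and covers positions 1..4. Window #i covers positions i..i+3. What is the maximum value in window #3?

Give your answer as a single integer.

step 1: append 32 -> window=[32] (not full yet)
step 2: append 14 -> window=[32, 14] (not full yet)
step 3: append 55 -> window=[32, 14, 55] (not full yet)
step 4: append 62 -> window=[32, 14, 55, 62] -> max=62
step 5: append 4 -> window=[14, 55, 62, 4] -> max=62
step 6: append 68 -> window=[55, 62, 4, 68] -> max=68
Window #3 max = 68

Answer: 68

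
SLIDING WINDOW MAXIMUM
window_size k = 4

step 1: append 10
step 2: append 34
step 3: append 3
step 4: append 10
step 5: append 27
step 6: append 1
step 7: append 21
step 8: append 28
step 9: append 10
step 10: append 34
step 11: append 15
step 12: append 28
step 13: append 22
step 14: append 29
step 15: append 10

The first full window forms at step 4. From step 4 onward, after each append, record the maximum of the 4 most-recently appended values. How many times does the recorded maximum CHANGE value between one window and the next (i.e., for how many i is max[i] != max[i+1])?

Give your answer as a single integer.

Answer: 4

Derivation:
step 1: append 10 -> window=[10] (not full yet)
step 2: append 34 -> window=[10, 34] (not full yet)
step 3: append 3 -> window=[10, 34, 3] (not full yet)
step 4: append 10 -> window=[10, 34, 3, 10] -> max=34
step 5: append 27 -> window=[34, 3, 10, 27] -> max=34
step 6: append 1 -> window=[3, 10, 27, 1] -> max=27
step 7: append 21 -> window=[10, 27, 1, 21] -> max=27
step 8: append 28 -> window=[27, 1, 21, 28] -> max=28
step 9: append 10 -> window=[1, 21, 28, 10] -> max=28
step 10: append 34 -> window=[21, 28, 10, 34] -> max=34
step 11: append 15 -> window=[28, 10, 34, 15] -> max=34
step 12: append 28 -> window=[10, 34, 15, 28] -> max=34
step 13: append 22 -> window=[34, 15, 28, 22] -> max=34
step 14: append 29 -> window=[15, 28, 22, 29] -> max=29
step 15: append 10 -> window=[28, 22, 29, 10] -> max=29
Recorded maximums: 34 34 27 27 28 28 34 34 34 34 29 29
Changes between consecutive maximums: 4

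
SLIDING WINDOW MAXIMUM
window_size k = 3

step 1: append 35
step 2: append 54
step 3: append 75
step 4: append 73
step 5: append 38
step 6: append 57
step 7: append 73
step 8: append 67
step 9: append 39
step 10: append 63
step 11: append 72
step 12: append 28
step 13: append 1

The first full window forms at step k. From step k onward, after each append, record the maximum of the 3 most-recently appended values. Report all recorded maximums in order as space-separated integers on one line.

step 1: append 35 -> window=[35] (not full yet)
step 2: append 54 -> window=[35, 54] (not full yet)
step 3: append 75 -> window=[35, 54, 75] -> max=75
step 4: append 73 -> window=[54, 75, 73] -> max=75
step 5: append 38 -> window=[75, 73, 38] -> max=75
step 6: append 57 -> window=[73, 38, 57] -> max=73
step 7: append 73 -> window=[38, 57, 73] -> max=73
step 8: append 67 -> window=[57, 73, 67] -> max=73
step 9: append 39 -> window=[73, 67, 39] -> max=73
step 10: append 63 -> window=[67, 39, 63] -> max=67
step 11: append 72 -> window=[39, 63, 72] -> max=72
step 12: append 28 -> window=[63, 72, 28] -> max=72
step 13: append 1 -> window=[72, 28, 1] -> max=72

Answer: 75 75 75 73 73 73 73 67 72 72 72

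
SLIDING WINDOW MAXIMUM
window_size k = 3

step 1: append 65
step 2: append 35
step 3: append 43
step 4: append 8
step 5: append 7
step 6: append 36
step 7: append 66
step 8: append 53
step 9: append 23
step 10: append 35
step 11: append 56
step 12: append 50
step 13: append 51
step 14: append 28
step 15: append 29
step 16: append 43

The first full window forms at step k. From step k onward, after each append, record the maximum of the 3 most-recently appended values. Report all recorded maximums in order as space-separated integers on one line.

step 1: append 65 -> window=[65] (not full yet)
step 2: append 35 -> window=[65, 35] (not full yet)
step 3: append 43 -> window=[65, 35, 43] -> max=65
step 4: append 8 -> window=[35, 43, 8] -> max=43
step 5: append 7 -> window=[43, 8, 7] -> max=43
step 6: append 36 -> window=[8, 7, 36] -> max=36
step 7: append 66 -> window=[7, 36, 66] -> max=66
step 8: append 53 -> window=[36, 66, 53] -> max=66
step 9: append 23 -> window=[66, 53, 23] -> max=66
step 10: append 35 -> window=[53, 23, 35] -> max=53
step 11: append 56 -> window=[23, 35, 56] -> max=56
step 12: append 50 -> window=[35, 56, 50] -> max=56
step 13: append 51 -> window=[56, 50, 51] -> max=56
step 14: append 28 -> window=[50, 51, 28] -> max=51
step 15: append 29 -> window=[51, 28, 29] -> max=51
step 16: append 43 -> window=[28, 29, 43] -> max=43

Answer: 65 43 43 36 66 66 66 53 56 56 56 51 51 43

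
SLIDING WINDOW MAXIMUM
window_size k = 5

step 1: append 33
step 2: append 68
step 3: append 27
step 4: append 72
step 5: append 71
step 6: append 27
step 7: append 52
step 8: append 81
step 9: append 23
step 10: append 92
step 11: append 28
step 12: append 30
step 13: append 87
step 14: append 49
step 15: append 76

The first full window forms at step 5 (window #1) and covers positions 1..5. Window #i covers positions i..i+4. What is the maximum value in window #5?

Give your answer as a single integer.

step 1: append 33 -> window=[33] (not full yet)
step 2: append 68 -> window=[33, 68] (not full yet)
step 3: append 27 -> window=[33, 68, 27] (not full yet)
step 4: append 72 -> window=[33, 68, 27, 72] (not full yet)
step 5: append 71 -> window=[33, 68, 27, 72, 71] -> max=72
step 6: append 27 -> window=[68, 27, 72, 71, 27] -> max=72
step 7: append 52 -> window=[27, 72, 71, 27, 52] -> max=72
step 8: append 81 -> window=[72, 71, 27, 52, 81] -> max=81
step 9: append 23 -> window=[71, 27, 52, 81, 23] -> max=81
Window #5 max = 81

Answer: 81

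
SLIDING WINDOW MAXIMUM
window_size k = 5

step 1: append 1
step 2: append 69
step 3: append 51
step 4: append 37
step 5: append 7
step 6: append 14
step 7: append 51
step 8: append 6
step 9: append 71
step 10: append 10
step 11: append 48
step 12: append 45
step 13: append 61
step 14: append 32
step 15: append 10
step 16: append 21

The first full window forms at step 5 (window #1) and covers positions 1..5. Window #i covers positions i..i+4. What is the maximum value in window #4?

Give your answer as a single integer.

Answer: 51

Derivation:
step 1: append 1 -> window=[1] (not full yet)
step 2: append 69 -> window=[1, 69] (not full yet)
step 3: append 51 -> window=[1, 69, 51] (not full yet)
step 4: append 37 -> window=[1, 69, 51, 37] (not full yet)
step 5: append 7 -> window=[1, 69, 51, 37, 7] -> max=69
step 6: append 14 -> window=[69, 51, 37, 7, 14] -> max=69
step 7: append 51 -> window=[51, 37, 7, 14, 51] -> max=51
step 8: append 6 -> window=[37, 7, 14, 51, 6] -> max=51
Window #4 max = 51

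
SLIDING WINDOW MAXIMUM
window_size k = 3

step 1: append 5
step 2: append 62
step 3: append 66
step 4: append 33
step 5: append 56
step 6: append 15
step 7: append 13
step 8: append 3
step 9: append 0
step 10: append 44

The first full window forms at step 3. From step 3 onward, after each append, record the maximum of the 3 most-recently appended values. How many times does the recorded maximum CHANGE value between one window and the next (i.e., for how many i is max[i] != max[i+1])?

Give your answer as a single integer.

step 1: append 5 -> window=[5] (not full yet)
step 2: append 62 -> window=[5, 62] (not full yet)
step 3: append 66 -> window=[5, 62, 66] -> max=66
step 4: append 33 -> window=[62, 66, 33] -> max=66
step 5: append 56 -> window=[66, 33, 56] -> max=66
step 6: append 15 -> window=[33, 56, 15] -> max=56
step 7: append 13 -> window=[56, 15, 13] -> max=56
step 8: append 3 -> window=[15, 13, 3] -> max=15
step 9: append 0 -> window=[13, 3, 0] -> max=13
step 10: append 44 -> window=[3, 0, 44] -> max=44
Recorded maximums: 66 66 66 56 56 15 13 44
Changes between consecutive maximums: 4

Answer: 4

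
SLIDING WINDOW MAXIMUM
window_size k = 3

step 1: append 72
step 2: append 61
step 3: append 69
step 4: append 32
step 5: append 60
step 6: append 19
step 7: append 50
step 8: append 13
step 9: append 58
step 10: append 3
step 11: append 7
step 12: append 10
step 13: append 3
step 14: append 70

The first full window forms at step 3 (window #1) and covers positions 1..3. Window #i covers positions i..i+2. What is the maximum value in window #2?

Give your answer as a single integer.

Answer: 69

Derivation:
step 1: append 72 -> window=[72] (not full yet)
step 2: append 61 -> window=[72, 61] (not full yet)
step 3: append 69 -> window=[72, 61, 69] -> max=72
step 4: append 32 -> window=[61, 69, 32] -> max=69
Window #2 max = 69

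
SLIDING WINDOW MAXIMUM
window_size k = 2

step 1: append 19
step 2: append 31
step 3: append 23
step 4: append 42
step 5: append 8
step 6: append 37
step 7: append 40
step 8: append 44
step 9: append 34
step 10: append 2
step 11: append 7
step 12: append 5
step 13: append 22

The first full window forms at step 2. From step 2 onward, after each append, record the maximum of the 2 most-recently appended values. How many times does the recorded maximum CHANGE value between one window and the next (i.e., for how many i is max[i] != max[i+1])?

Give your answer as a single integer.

step 1: append 19 -> window=[19] (not full yet)
step 2: append 31 -> window=[19, 31] -> max=31
step 3: append 23 -> window=[31, 23] -> max=31
step 4: append 42 -> window=[23, 42] -> max=42
step 5: append 8 -> window=[42, 8] -> max=42
step 6: append 37 -> window=[8, 37] -> max=37
step 7: append 40 -> window=[37, 40] -> max=40
step 8: append 44 -> window=[40, 44] -> max=44
step 9: append 34 -> window=[44, 34] -> max=44
step 10: append 2 -> window=[34, 2] -> max=34
step 11: append 7 -> window=[2, 7] -> max=7
step 12: append 5 -> window=[7, 5] -> max=7
step 13: append 22 -> window=[5, 22] -> max=22
Recorded maximums: 31 31 42 42 37 40 44 44 34 7 7 22
Changes between consecutive maximums: 7

Answer: 7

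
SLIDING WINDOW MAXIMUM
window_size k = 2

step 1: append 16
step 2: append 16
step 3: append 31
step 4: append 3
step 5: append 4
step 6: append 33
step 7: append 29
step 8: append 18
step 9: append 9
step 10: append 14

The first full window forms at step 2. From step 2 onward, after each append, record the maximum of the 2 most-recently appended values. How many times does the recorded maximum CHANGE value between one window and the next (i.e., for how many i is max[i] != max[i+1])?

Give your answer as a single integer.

Answer: 6

Derivation:
step 1: append 16 -> window=[16] (not full yet)
step 2: append 16 -> window=[16, 16] -> max=16
step 3: append 31 -> window=[16, 31] -> max=31
step 4: append 3 -> window=[31, 3] -> max=31
step 5: append 4 -> window=[3, 4] -> max=4
step 6: append 33 -> window=[4, 33] -> max=33
step 7: append 29 -> window=[33, 29] -> max=33
step 8: append 18 -> window=[29, 18] -> max=29
step 9: append 9 -> window=[18, 9] -> max=18
step 10: append 14 -> window=[9, 14] -> max=14
Recorded maximums: 16 31 31 4 33 33 29 18 14
Changes between consecutive maximums: 6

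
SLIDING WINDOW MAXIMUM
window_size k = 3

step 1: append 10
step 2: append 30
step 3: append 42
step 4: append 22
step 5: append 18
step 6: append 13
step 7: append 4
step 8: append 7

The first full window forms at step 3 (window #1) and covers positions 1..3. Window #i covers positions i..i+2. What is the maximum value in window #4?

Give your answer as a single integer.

step 1: append 10 -> window=[10] (not full yet)
step 2: append 30 -> window=[10, 30] (not full yet)
step 3: append 42 -> window=[10, 30, 42] -> max=42
step 4: append 22 -> window=[30, 42, 22] -> max=42
step 5: append 18 -> window=[42, 22, 18] -> max=42
step 6: append 13 -> window=[22, 18, 13] -> max=22
Window #4 max = 22

Answer: 22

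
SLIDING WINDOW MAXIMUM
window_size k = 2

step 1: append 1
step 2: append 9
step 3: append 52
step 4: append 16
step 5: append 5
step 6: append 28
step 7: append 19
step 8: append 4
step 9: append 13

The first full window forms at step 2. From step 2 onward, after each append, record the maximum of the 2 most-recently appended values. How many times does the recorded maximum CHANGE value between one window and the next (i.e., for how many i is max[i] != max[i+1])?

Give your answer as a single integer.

step 1: append 1 -> window=[1] (not full yet)
step 2: append 9 -> window=[1, 9] -> max=9
step 3: append 52 -> window=[9, 52] -> max=52
step 4: append 16 -> window=[52, 16] -> max=52
step 5: append 5 -> window=[16, 5] -> max=16
step 6: append 28 -> window=[5, 28] -> max=28
step 7: append 19 -> window=[28, 19] -> max=28
step 8: append 4 -> window=[19, 4] -> max=19
step 9: append 13 -> window=[4, 13] -> max=13
Recorded maximums: 9 52 52 16 28 28 19 13
Changes between consecutive maximums: 5

Answer: 5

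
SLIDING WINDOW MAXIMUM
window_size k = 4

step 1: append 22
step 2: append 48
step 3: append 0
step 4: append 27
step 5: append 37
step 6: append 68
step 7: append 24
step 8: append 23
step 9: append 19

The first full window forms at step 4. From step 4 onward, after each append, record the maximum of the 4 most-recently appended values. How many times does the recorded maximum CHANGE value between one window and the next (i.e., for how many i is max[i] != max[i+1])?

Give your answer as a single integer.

step 1: append 22 -> window=[22] (not full yet)
step 2: append 48 -> window=[22, 48] (not full yet)
step 3: append 0 -> window=[22, 48, 0] (not full yet)
step 4: append 27 -> window=[22, 48, 0, 27] -> max=48
step 5: append 37 -> window=[48, 0, 27, 37] -> max=48
step 6: append 68 -> window=[0, 27, 37, 68] -> max=68
step 7: append 24 -> window=[27, 37, 68, 24] -> max=68
step 8: append 23 -> window=[37, 68, 24, 23] -> max=68
step 9: append 19 -> window=[68, 24, 23, 19] -> max=68
Recorded maximums: 48 48 68 68 68 68
Changes between consecutive maximums: 1

Answer: 1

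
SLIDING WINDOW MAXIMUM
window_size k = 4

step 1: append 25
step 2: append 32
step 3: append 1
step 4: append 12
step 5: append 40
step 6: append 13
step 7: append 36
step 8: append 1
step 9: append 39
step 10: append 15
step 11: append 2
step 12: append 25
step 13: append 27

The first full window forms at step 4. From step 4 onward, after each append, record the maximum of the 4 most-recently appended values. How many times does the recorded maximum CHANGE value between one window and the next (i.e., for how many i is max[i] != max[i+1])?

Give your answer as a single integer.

step 1: append 25 -> window=[25] (not full yet)
step 2: append 32 -> window=[25, 32] (not full yet)
step 3: append 1 -> window=[25, 32, 1] (not full yet)
step 4: append 12 -> window=[25, 32, 1, 12] -> max=32
step 5: append 40 -> window=[32, 1, 12, 40] -> max=40
step 6: append 13 -> window=[1, 12, 40, 13] -> max=40
step 7: append 36 -> window=[12, 40, 13, 36] -> max=40
step 8: append 1 -> window=[40, 13, 36, 1] -> max=40
step 9: append 39 -> window=[13, 36, 1, 39] -> max=39
step 10: append 15 -> window=[36, 1, 39, 15] -> max=39
step 11: append 2 -> window=[1, 39, 15, 2] -> max=39
step 12: append 25 -> window=[39, 15, 2, 25] -> max=39
step 13: append 27 -> window=[15, 2, 25, 27] -> max=27
Recorded maximums: 32 40 40 40 40 39 39 39 39 27
Changes between consecutive maximums: 3

Answer: 3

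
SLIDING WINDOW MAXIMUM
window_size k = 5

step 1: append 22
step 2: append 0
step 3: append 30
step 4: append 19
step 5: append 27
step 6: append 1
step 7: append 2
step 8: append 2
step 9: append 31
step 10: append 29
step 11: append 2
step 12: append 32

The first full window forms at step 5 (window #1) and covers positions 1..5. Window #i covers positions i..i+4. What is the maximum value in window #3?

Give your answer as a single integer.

step 1: append 22 -> window=[22] (not full yet)
step 2: append 0 -> window=[22, 0] (not full yet)
step 3: append 30 -> window=[22, 0, 30] (not full yet)
step 4: append 19 -> window=[22, 0, 30, 19] (not full yet)
step 5: append 27 -> window=[22, 0, 30, 19, 27] -> max=30
step 6: append 1 -> window=[0, 30, 19, 27, 1] -> max=30
step 7: append 2 -> window=[30, 19, 27, 1, 2] -> max=30
Window #3 max = 30

Answer: 30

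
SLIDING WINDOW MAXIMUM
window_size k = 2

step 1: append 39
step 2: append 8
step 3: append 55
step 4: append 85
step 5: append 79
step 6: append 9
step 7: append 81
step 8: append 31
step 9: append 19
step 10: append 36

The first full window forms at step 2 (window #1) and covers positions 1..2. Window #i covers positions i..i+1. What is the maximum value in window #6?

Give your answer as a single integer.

step 1: append 39 -> window=[39] (not full yet)
step 2: append 8 -> window=[39, 8] -> max=39
step 3: append 55 -> window=[8, 55] -> max=55
step 4: append 85 -> window=[55, 85] -> max=85
step 5: append 79 -> window=[85, 79] -> max=85
step 6: append 9 -> window=[79, 9] -> max=79
step 7: append 81 -> window=[9, 81] -> max=81
Window #6 max = 81

Answer: 81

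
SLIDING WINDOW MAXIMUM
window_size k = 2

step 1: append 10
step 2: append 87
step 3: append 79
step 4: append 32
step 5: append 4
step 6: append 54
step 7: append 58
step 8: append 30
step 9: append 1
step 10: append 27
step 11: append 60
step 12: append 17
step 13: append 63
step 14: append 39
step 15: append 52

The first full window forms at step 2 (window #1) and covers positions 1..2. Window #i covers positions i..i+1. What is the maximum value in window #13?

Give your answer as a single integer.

step 1: append 10 -> window=[10] (not full yet)
step 2: append 87 -> window=[10, 87] -> max=87
step 3: append 79 -> window=[87, 79] -> max=87
step 4: append 32 -> window=[79, 32] -> max=79
step 5: append 4 -> window=[32, 4] -> max=32
step 6: append 54 -> window=[4, 54] -> max=54
step 7: append 58 -> window=[54, 58] -> max=58
step 8: append 30 -> window=[58, 30] -> max=58
step 9: append 1 -> window=[30, 1] -> max=30
step 10: append 27 -> window=[1, 27] -> max=27
step 11: append 60 -> window=[27, 60] -> max=60
step 12: append 17 -> window=[60, 17] -> max=60
step 13: append 63 -> window=[17, 63] -> max=63
step 14: append 39 -> window=[63, 39] -> max=63
Window #13 max = 63

Answer: 63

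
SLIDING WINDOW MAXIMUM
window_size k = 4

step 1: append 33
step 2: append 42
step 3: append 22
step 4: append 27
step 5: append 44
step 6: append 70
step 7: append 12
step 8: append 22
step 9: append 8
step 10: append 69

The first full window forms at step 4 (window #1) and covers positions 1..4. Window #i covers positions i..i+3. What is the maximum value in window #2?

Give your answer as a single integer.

step 1: append 33 -> window=[33] (not full yet)
step 2: append 42 -> window=[33, 42] (not full yet)
step 3: append 22 -> window=[33, 42, 22] (not full yet)
step 4: append 27 -> window=[33, 42, 22, 27] -> max=42
step 5: append 44 -> window=[42, 22, 27, 44] -> max=44
Window #2 max = 44

Answer: 44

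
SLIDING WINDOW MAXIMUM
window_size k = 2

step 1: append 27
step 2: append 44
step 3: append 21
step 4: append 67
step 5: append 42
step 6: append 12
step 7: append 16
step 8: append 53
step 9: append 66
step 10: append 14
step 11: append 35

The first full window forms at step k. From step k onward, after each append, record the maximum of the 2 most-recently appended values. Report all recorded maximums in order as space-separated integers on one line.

step 1: append 27 -> window=[27] (not full yet)
step 2: append 44 -> window=[27, 44] -> max=44
step 3: append 21 -> window=[44, 21] -> max=44
step 4: append 67 -> window=[21, 67] -> max=67
step 5: append 42 -> window=[67, 42] -> max=67
step 6: append 12 -> window=[42, 12] -> max=42
step 7: append 16 -> window=[12, 16] -> max=16
step 8: append 53 -> window=[16, 53] -> max=53
step 9: append 66 -> window=[53, 66] -> max=66
step 10: append 14 -> window=[66, 14] -> max=66
step 11: append 35 -> window=[14, 35] -> max=35

Answer: 44 44 67 67 42 16 53 66 66 35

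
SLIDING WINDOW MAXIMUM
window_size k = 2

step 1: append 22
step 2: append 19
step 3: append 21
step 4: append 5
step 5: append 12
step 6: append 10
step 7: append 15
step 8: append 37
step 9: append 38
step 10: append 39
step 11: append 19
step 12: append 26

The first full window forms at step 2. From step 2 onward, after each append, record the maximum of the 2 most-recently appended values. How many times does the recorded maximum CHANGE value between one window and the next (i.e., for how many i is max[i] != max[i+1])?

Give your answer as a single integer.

step 1: append 22 -> window=[22] (not full yet)
step 2: append 19 -> window=[22, 19] -> max=22
step 3: append 21 -> window=[19, 21] -> max=21
step 4: append 5 -> window=[21, 5] -> max=21
step 5: append 12 -> window=[5, 12] -> max=12
step 6: append 10 -> window=[12, 10] -> max=12
step 7: append 15 -> window=[10, 15] -> max=15
step 8: append 37 -> window=[15, 37] -> max=37
step 9: append 38 -> window=[37, 38] -> max=38
step 10: append 39 -> window=[38, 39] -> max=39
step 11: append 19 -> window=[39, 19] -> max=39
step 12: append 26 -> window=[19, 26] -> max=26
Recorded maximums: 22 21 21 12 12 15 37 38 39 39 26
Changes between consecutive maximums: 7

Answer: 7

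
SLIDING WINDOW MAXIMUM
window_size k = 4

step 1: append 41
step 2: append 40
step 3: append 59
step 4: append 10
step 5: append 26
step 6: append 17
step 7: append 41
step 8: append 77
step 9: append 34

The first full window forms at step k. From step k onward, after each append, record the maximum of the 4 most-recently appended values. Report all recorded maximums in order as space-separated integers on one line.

Answer: 59 59 59 41 77 77

Derivation:
step 1: append 41 -> window=[41] (not full yet)
step 2: append 40 -> window=[41, 40] (not full yet)
step 3: append 59 -> window=[41, 40, 59] (not full yet)
step 4: append 10 -> window=[41, 40, 59, 10] -> max=59
step 5: append 26 -> window=[40, 59, 10, 26] -> max=59
step 6: append 17 -> window=[59, 10, 26, 17] -> max=59
step 7: append 41 -> window=[10, 26, 17, 41] -> max=41
step 8: append 77 -> window=[26, 17, 41, 77] -> max=77
step 9: append 34 -> window=[17, 41, 77, 34] -> max=77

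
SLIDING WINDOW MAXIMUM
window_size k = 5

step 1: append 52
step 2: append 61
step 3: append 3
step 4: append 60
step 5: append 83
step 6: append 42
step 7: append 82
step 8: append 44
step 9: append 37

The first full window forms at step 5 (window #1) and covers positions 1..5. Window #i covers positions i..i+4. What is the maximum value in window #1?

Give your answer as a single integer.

step 1: append 52 -> window=[52] (not full yet)
step 2: append 61 -> window=[52, 61] (not full yet)
step 3: append 3 -> window=[52, 61, 3] (not full yet)
step 4: append 60 -> window=[52, 61, 3, 60] (not full yet)
step 5: append 83 -> window=[52, 61, 3, 60, 83] -> max=83
Window #1 max = 83

Answer: 83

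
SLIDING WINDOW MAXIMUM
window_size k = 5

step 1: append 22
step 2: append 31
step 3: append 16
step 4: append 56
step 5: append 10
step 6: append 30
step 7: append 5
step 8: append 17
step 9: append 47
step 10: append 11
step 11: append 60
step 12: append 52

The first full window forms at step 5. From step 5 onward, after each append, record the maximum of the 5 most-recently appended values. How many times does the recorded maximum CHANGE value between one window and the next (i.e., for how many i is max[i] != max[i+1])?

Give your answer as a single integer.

Answer: 2

Derivation:
step 1: append 22 -> window=[22] (not full yet)
step 2: append 31 -> window=[22, 31] (not full yet)
step 3: append 16 -> window=[22, 31, 16] (not full yet)
step 4: append 56 -> window=[22, 31, 16, 56] (not full yet)
step 5: append 10 -> window=[22, 31, 16, 56, 10] -> max=56
step 6: append 30 -> window=[31, 16, 56, 10, 30] -> max=56
step 7: append 5 -> window=[16, 56, 10, 30, 5] -> max=56
step 8: append 17 -> window=[56, 10, 30, 5, 17] -> max=56
step 9: append 47 -> window=[10, 30, 5, 17, 47] -> max=47
step 10: append 11 -> window=[30, 5, 17, 47, 11] -> max=47
step 11: append 60 -> window=[5, 17, 47, 11, 60] -> max=60
step 12: append 52 -> window=[17, 47, 11, 60, 52] -> max=60
Recorded maximums: 56 56 56 56 47 47 60 60
Changes between consecutive maximums: 2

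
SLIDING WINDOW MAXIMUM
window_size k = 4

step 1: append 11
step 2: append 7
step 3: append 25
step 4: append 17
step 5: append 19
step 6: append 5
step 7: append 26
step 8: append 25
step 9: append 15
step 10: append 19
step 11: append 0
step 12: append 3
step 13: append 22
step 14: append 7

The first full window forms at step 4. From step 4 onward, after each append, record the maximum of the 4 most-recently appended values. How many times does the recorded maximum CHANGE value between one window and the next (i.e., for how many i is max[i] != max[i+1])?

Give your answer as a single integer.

step 1: append 11 -> window=[11] (not full yet)
step 2: append 7 -> window=[11, 7] (not full yet)
step 3: append 25 -> window=[11, 7, 25] (not full yet)
step 4: append 17 -> window=[11, 7, 25, 17] -> max=25
step 5: append 19 -> window=[7, 25, 17, 19] -> max=25
step 6: append 5 -> window=[25, 17, 19, 5] -> max=25
step 7: append 26 -> window=[17, 19, 5, 26] -> max=26
step 8: append 25 -> window=[19, 5, 26, 25] -> max=26
step 9: append 15 -> window=[5, 26, 25, 15] -> max=26
step 10: append 19 -> window=[26, 25, 15, 19] -> max=26
step 11: append 0 -> window=[25, 15, 19, 0] -> max=25
step 12: append 3 -> window=[15, 19, 0, 3] -> max=19
step 13: append 22 -> window=[19, 0, 3, 22] -> max=22
step 14: append 7 -> window=[0, 3, 22, 7] -> max=22
Recorded maximums: 25 25 25 26 26 26 26 25 19 22 22
Changes between consecutive maximums: 4

Answer: 4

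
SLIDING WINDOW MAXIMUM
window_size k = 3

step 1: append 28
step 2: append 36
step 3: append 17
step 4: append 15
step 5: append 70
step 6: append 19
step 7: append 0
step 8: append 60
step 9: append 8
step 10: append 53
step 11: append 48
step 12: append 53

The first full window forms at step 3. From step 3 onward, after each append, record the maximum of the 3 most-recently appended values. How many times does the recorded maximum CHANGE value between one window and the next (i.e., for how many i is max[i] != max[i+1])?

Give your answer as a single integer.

step 1: append 28 -> window=[28] (not full yet)
step 2: append 36 -> window=[28, 36] (not full yet)
step 3: append 17 -> window=[28, 36, 17] -> max=36
step 4: append 15 -> window=[36, 17, 15] -> max=36
step 5: append 70 -> window=[17, 15, 70] -> max=70
step 6: append 19 -> window=[15, 70, 19] -> max=70
step 7: append 0 -> window=[70, 19, 0] -> max=70
step 8: append 60 -> window=[19, 0, 60] -> max=60
step 9: append 8 -> window=[0, 60, 8] -> max=60
step 10: append 53 -> window=[60, 8, 53] -> max=60
step 11: append 48 -> window=[8, 53, 48] -> max=53
step 12: append 53 -> window=[53, 48, 53] -> max=53
Recorded maximums: 36 36 70 70 70 60 60 60 53 53
Changes between consecutive maximums: 3

Answer: 3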